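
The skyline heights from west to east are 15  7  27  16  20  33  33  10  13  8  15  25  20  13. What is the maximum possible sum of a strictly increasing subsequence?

Let S[i] be the best sum of a strictly increasing subsequence ending at i:
i:      1  2  3  4  5  6  7  8  9 10 11 12 13 14
a[i]:  15  7 27 16 20 33 33 10 13  8 15 25 20 13
S:     15  7 42 31 51 84 84 17 30 15 45 76 65 30
Maximum is 84 (e.g. 15 + 16 + 20 + 33).

84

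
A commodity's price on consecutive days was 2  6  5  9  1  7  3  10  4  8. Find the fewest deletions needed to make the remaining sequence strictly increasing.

6

Fewest deletions = n − (longest strictly increasing subsequence).
i:      1  2  3  4  5  6  7  8  9 10
a[i]:   2  6  5  9  1  7  3 10  4  8
dp:     1  2  2  3  1  3  2  4  3  4
max dp = 4, so deletions = 10 − 4 = 6.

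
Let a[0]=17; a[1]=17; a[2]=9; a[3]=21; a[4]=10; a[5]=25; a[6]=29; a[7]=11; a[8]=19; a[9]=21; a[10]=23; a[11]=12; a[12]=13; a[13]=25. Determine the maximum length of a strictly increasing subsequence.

7

Track the smallest tail for each achievable length (strict):
17 → extends → [17]
17 → already a tail → [17]
9 → replaces 17 → [9]
21 → extends → [9, 21]
10 → replaces 21 → [9, 10]
25 → extends → [9, 10, 25]
29 → extends → [9, 10, 25, 29]
11 → replaces 25 → [9, 10, 11, 29]
19 → replaces 29 → [9, 10, 11, 19]
21 → extends → [9, 10, 11, 19, 21]
23 → extends → [9, 10, 11, 19, 21, 23]
12 → replaces 19 → [9, 10, 11, 12, 21, 23]
13 → replaces 21 → [9, 10, 11, 12, 13, 23]
25 → extends → [9, 10, 11, 12, 13, 23, 25]
Seven tails, so the longest strictly increasing subsequence has length 7 (e.g. 9, 10, 11, 19, 21, 23, 25).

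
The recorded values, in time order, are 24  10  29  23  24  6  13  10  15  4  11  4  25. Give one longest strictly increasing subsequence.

Patience tails give the LIS length; then backtrack through the dp parents:
24 → extends → [24]
10 → replaces 24 → [10]
29 → extends → [10, 29]
23 → replaces 29 → [10, 23]
24 → extends → [10, 23, 24]
6 → replaces 10 → [6, 23, 24]
13 → replaces 23 → [6, 13, 24]
10 → replaces 13 → [6, 10, 24]
15 → replaces 24 → [6, 10, 15]
4 → replaces 6 → [4, 10, 15]
11 → replaces 15 → [4, 10, 11]
4 → already a tail → [4, 10, 11]
25 → extends → [4, 10, 11, 25]
Length 4; one witness is 10, 23, 24, 25.

10, 23, 24, 25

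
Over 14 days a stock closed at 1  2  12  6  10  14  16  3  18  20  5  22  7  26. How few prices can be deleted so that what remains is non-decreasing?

4

Fewest deletions = n − (longest non-decreasing subsequence).
Patience tails:
1 → extends → [1]
2 → extends → [1, 2]
12 → extends → [1, 2, 12]
6 → replaces 12 → [1, 2, 6]
10 → extends → [1, 2, 6, 10]
14 → extends → [1, 2, 6, 10, 14]
16 → extends → [1, 2, 6, 10, 14, 16]
3 → replaces 6 → [1, 2, 3, 10, 14, 16]
18 → extends → [1, 2, 3, 10, 14, 16, 18]
20 → extends → [1, 2, 3, 10, 14, 16, 18, 20]
5 → replaces 10 → [1, 2, 3, 5, 14, 16, 18, 20]
22 → extends → [1, 2, 3, 5, 14, 16, 18, 20, 22]
7 → replaces 14 → [1, 2, 3, 5, 7, 16, 18, 20, 22]
26 → extends → [1, 2, 3, 5, 7, 16, 18, 20, 22, 26]
Longest non-decreasing subsequence has length 10, so deletions = 14 − 10 = 4.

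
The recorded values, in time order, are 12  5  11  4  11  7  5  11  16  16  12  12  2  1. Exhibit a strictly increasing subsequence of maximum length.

5, 7, 11, 16

Patience tails give the LIS length; then backtrack through the dp parents:
12 → extends → [12]
5 → replaces 12 → [5]
11 → extends → [5, 11]
4 → replaces 5 → [4, 11]
11 → already a tail → [4, 11]
7 → replaces 11 → [4, 7]
5 → replaces 7 → [4, 5]
11 → extends → [4, 5, 11]
16 → extends → [4, 5, 11, 16]
16 → already a tail → [4, 5, 11, 16]
12 → replaces 16 → [4, 5, 11, 12]
12 → already a tail → [4, 5, 11, 12]
2 → replaces 4 → [2, 5, 11, 12]
1 → replaces 2 → [1, 5, 11, 12]
Length 4; one witness is 5, 7, 11, 16.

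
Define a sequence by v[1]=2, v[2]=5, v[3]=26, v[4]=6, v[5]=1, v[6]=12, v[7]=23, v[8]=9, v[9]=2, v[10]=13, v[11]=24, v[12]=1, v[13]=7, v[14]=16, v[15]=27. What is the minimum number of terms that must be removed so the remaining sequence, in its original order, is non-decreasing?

8

Fewest deletions = n − (longest non-decreasing subsequence).
i:      1  2  3  4  5  6  7  8  9 10 11 12 13 14 15
v[i]:   2  5 26  6  1 12 23  9  2 13 24  1  7 16 27
dp:     1  2  3  3  1  4  5  4  2  5  6  2  4  6  7
max dp = 7, so deletions = 15 − 7 = 8.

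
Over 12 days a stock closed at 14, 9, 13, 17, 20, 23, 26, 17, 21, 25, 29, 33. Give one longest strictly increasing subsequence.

Patience tails give the LIS length; then backtrack through the dp parents:
14 → extends → [14]
9 → replaces 14 → [9]
13 → extends → [9, 13]
17 → extends → [9, 13, 17]
20 → extends → [9, 13, 17, 20]
23 → extends → [9, 13, 17, 20, 23]
26 → extends → [9, 13, 17, 20, 23, 26]
17 → already a tail → [9, 13, 17, 20, 23, 26]
21 → replaces 23 → [9, 13, 17, 20, 21, 26]
25 → replaces 26 → [9, 13, 17, 20, 21, 25]
29 → extends → [9, 13, 17, 20, 21, 25, 29]
33 → extends → [9, 13, 17, 20, 21, 25, 29, 33]
Length 8; one witness is 9, 13, 17, 20, 23, 26, 29, 33.

9, 13, 17, 20, 23, 26, 29, 33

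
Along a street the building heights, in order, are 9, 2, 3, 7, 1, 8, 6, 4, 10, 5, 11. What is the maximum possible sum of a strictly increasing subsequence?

Let S[i] be the best sum of a strictly increasing subsequence ending at i:
i:      1  2  3  4  5  6  7  8  9 10 11
a[i]:   9  2  3  7  1  8  6  4 10  5 11
S:      9  2  5 12  1 20 11  9 30 14 41
Maximum is 41 (e.g. 2 + 3 + 7 + 8 + 10 + 11).

41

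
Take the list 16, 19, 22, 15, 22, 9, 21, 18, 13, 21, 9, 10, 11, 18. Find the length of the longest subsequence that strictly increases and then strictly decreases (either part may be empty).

inc[i] = longest strictly increasing subsequence ending at i; dec[i] = longest strictly decreasing subsequence starting at i:
i:      1  2  3  4  5  6  7  8  9 10 11 12 13 14
a[i]:  16 19 22 15 22  9 21 18 13 21  9 10 11 18
inc:    1  2  3  1  3  1  3  2  2  3  1  2  3  4
dec:    4  4  5  3  5  1  4  3  2  2  1  1  1  1
Best peak at i=3 (value 22): inc=3, dec=5, length 3+5−1 = 7.

7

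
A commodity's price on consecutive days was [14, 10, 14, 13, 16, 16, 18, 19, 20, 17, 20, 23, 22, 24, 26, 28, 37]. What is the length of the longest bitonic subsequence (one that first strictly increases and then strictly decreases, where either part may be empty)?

inc[i] = longest strictly increasing subsequence ending at i; dec[i] = longest strictly decreasing subsequence starting at i:
i:      1  2  3  4  5  6  7  8  9 10 11 12 13 14 15 16 17
a[i]:  14 10 14 13 16 16 18 19 20 17 20 23 22 24 26 28 37
inc:    1  1  2  2  3  3  4  5  6  4  6  7  7  8  9 10 11
dec:    2  1  2  1  1  1  2  2  2  1  1  2  1  1  1  1  1
Best peak at i=17 (value 37): inc=11, dec=1, length 11+1−1 = 11.

11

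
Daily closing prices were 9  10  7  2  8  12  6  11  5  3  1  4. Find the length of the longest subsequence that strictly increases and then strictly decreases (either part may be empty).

7

inc[i] = longest strictly increasing subsequence ending at i; dec[i] = longest strictly decreasing subsequence starting at i:
i:      1  2  3  4  5  6  7  8  9 10 11 12
a[i]:   9 10  7  2  8 12  6 11  5  3  1  4
inc:    1  2  1  1  2  3  2  3  2  2  1  3
dec:    6  6  5  2  5  5  4  4  3  2  1  1
Best peak at i=2 (value 10): inc=2, dec=6, length 2+6−1 = 7.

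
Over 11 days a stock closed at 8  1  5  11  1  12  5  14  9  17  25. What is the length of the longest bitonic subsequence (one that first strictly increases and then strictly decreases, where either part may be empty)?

7

inc[i] = longest strictly increasing subsequence ending at i; dec[i] = longest strictly decreasing subsequence starting at i:
i:      1  2  3  4  5  6  7  8  9 10 11
a[i]:   8  1  5 11  1 12  5 14  9 17 25
inc:    1  1  2  3  1  4  2  5  3  6  7
dec:    3  1  2  2  1  2  1  2  1  1  1
Best peak at i=11 (value 25): inc=7, dec=1, length 7+1−1 = 7.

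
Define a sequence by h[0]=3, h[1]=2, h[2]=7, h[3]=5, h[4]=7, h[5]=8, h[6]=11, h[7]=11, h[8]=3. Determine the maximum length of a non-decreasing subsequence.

Let dp[i] be the length of the longest such subsequence ending at index i:
i:      0  1  2  3  4  5  6  7  8
h[i]:   3  2  7  5  7  8 11 11  3
dp:     1  1  2  2  3  4  5  6  2
Maximum dp value is 6.

6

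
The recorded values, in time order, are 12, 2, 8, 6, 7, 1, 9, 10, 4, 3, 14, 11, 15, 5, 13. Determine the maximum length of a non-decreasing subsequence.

Let dp[i] be the length of the longest such subsequence ending at index i:
i:      1  2  3  4  5  6  7  8  9 10 11 12 13 14 15
a[i]:  12  2  8  6  7  1  9 10  4  3 14 11 15  5 13
dp:     1  1  2  2  3  1  4  5  2  2  6  6  7  3  7
Maximum dp value is 7.

7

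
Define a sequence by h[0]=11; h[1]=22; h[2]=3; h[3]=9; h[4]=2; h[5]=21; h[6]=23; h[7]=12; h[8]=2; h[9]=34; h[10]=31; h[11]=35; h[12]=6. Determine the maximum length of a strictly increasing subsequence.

6

Track the smallest tail for each achievable length (strict):
11 → extends → [11]
22 → extends → [11, 22]
3 → replaces 11 → [3, 22]
9 → replaces 22 → [3, 9]
2 → replaces 3 → [2, 9]
21 → extends → [2, 9, 21]
23 → extends → [2, 9, 21, 23]
12 → replaces 21 → [2, 9, 12, 23]
2 → already a tail → [2, 9, 12, 23]
34 → extends → [2, 9, 12, 23, 34]
31 → replaces 34 → [2, 9, 12, 23, 31]
35 → extends → [2, 9, 12, 23, 31, 35]
6 → replaces 9 → [2, 6, 12, 23, 31, 35]
Six tails, so the longest strictly increasing subsequence has length 6 (e.g. 3, 9, 21, 23, 34, 35).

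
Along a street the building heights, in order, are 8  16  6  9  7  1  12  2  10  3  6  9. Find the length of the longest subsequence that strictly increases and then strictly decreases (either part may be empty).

5

inc[i] = longest strictly increasing subsequence ending at i; dec[i] = longest strictly decreasing subsequence starting at i:
i:      1  2  3  4  5  6  7  8  9 10 11 12
a[i]:   8 16  6  9  7  1 12  2 10  3  6  9
inc:    1  2  1  2  2  1  3  2  3  3  4  5
dec:    3  4  2  3  2  1  3  1  2  1  1  1
Best peak at i=2 (value 16): inc=2, dec=4, length 2+4−1 = 5.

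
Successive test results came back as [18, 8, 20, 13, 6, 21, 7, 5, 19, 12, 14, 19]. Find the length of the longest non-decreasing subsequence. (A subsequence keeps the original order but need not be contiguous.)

5

Track the smallest tail for each achievable length (allowing ties):
18 → extends → [18]
8 → replaces 18 → [8]
20 → extends → [8, 20]
13 → replaces 20 → [8, 13]
6 → replaces 8 → [6, 13]
21 → extends → [6, 13, 21]
7 → replaces 13 → [6, 7, 21]
5 → replaces 6 → [5, 7, 21]
19 → replaces 21 → [5, 7, 19]
12 → replaces 19 → [5, 7, 12]
14 → extends → [5, 7, 12, 14]
19 → extends → [5, 7, 12, 14, 19]
Five tails, so the longest non-decreasing subsequence has length 5 (e.g. 6, 7, 12, 14, 19).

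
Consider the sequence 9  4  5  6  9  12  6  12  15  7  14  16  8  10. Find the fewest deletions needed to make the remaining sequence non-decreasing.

6

Fewest deletions = n − (longest non-decreasing subsequence).
Patience tails:
9 → extends → [9]
4 → replaces 9 → [4]
5 → extends → [4, 5]
6 → extends → [4, 5, 6]
9 → extends → [4, 5, 6, 9]
12 → extends → [4, 5, 6, 9, 12]
6 → replaces 9 → [4, 5, 6, 6, 12]
12 → extends → [4, 5, 6, 6, 12, 12]
15 → extends → [4, 5, 6, 6, 12, 12, 15]
7 → replaces 12 → [4, 5, 6, 6, 7, 12, 15]
14 → replaces 15 → [4, 5, 6, 6, 7, 12, 14]
16 → extends → [4, 5, 6, 6, 7, 12, 14, 16]
8 → replaces 12 → [4, 5, 6, 6, 7, 8, 14, 16]
10 → replaces 14 → [4, 5, 6, 6, 7, 8, 10, 16]
Longest non-decreasing subsequence has length 8, so deletions = 14 − 8 = 6.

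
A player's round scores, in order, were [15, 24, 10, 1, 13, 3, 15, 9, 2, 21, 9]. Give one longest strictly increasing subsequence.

10, 13, 15, 21

Patience tails give the LIS length; then backtrack through the dp parents:
15 → extends → [15]
24 → extends → [15, 24]
10 → replaces 15 → [10, 24]
1 → replaces 10 → [1, 24]
13 → replaces 24 → [1, 13]
3 → replaces 13 → [1, 3]
15 → extends → [1, 3, 15]
9 → replaces 15 → [1, 3, 9]
2 → replaces 3 → [1, 2, 9]
21 → extends → [1, 2, 9, 21]
9 → already a tail → [1, 2, 9, 21]
Length 4; one witness is 10, 13, 15, 21.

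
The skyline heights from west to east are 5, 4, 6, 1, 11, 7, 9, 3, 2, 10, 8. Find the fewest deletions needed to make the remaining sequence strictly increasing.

6

Fewest deletions = n − (longest strictly increasing subsequence).
Patience tails:
5 → extends → [5]
4 → replaces 5 → [4]
6 → extends → [4, 6]
1 → replaces 4 → [1, 6]
11 → extends → [1, 6, 11]
7 → replaces 11 → [1, 6, 7]
9 → extends → [1, 6, 7, 9]
3 → replaces 6 → [1, 3, 7, 9]
2 → replaces 3 → [1, 2, 7, 9]
10 → extends → [1, 2, 7, 9, 10]
8 → replaces 9 → [1, 2, 7, 8, 10]
Longest strictly increasing subsequence has length 5, so deletions = 11 − 5 = 6.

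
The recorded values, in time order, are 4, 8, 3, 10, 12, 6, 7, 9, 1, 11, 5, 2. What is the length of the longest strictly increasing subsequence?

5

Track the smallest tail for each achievable length (strict):
4 → extends → [4]
8 → extends → [4, 8]
3 → replaces 4 → [3, 8]
10 → extends → [3, 8, 10]
12 → extends → [3, 8, 10, 12]
6 → replaces 8 → [3, 6, 10, 12]
7 → replaces 10 → [3, 6, 7, 12]
9 → replaces 12 → [3, 6, 7, 9]
1 → replaces 3 → [1, 6, 7, 9]
11 → extends → [1, 6, 7, 9, 11]
5 → replaces 6 → [1, 5, 7, 9, 11]
2 → replaces 5 → [1, 2, 7, 9, 11]
Five tails, so the longest strictly increasing subsequence has length 5 (e.g. 4, 6, 7, 9, 11).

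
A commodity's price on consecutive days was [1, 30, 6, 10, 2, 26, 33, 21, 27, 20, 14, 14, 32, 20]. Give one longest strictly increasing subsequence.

Patience tails give the LIS length; then backtrack through the dp parents:
1 → extends → [1]
30 → extends → [1, 30]
6 → replaces 30 → [1, 6]
10 → extends → [1, 6, 10]
2 → replaces 6 → [1, 2, 10]
26 → extends → [1, 2, 10, 26]
33 → extends → [1, 2, 10, 26, 33]
21 → replaces 26 → [1, 2, 10, 21, 33]
27 → replaces 33 → [1, 2, 10, 21, 27]
20 → replaces 21 → [1, 2, 10, 20, 27]
14 → replaces 20 → [1, 2, 10, 14, 27]
14 → already a tail → [1, 2, 10, 14, 27]
32 → extends → [1, 2, 10, 14, 27, 32]
20 → replaces 27 → [1, 2, 10, 14, 20, 32]
Length 6; one witness is 1, 6, 10, 26, 27, 32.

1, 6, 10, 26, 27, 32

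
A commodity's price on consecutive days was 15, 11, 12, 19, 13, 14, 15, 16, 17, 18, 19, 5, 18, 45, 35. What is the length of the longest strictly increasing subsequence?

10

Let dp[i] be the length of the longest such subsequence ending at index i:
i:      1  2  3  4  5  6  7  8  9 10 11 12 13 14 15
a[i]:  15 11 12 19 13 14 15 16 17 18 19  5 18 45 35
dp:     1  1  2  3  3  4  5  6  7  8  9  1  8 10 10
Maximum dp value is 10.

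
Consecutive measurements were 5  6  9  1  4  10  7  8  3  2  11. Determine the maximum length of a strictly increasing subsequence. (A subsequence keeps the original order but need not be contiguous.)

Track the smallest tail for each achievable length (strict):
5 → extends → [5]
6 → extends → [5, 6]
9 → extends → [5, 6, 9]
1 → replaces 5 → [1, 6, 9]
4 → replaces 6 → [1, 4, 9]
10 → extends → [1, 4, 9, 10]
7 → replaces 9 → [1, 4, 7, 10]
8 → replaces 10 → [1, 4, 7, 8]
3 → replaces 4 → [1, 3, 7, 8]
2 → replaces 3 → [1, 2, 7, 8]
11 → extends → [1, 2, 7, 8, 11]
Five tails, so the longest strictly increasing subsequence has length 5 (e.g. 5, 6, 9, 10, 11).

5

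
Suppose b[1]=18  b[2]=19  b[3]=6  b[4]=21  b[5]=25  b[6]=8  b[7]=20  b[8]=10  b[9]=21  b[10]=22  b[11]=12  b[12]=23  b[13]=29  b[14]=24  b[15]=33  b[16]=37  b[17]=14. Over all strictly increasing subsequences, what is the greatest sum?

Let S[i] be the best sum of a strictly increasing subsequence ending at i:
i:       1   2   3   4   5   6   7   8   9  10  11  12  13  14  15  16  17
b[i]:   18  19   6  21  25   8  20  10  21  22  12  23  29  24  33  37  14
S:      18  37   6  58  83  14  57  24  78 100  36 123 152 147 185 222  50
Maximum is 222 (e.g. 18 + 19 + 20 + 21 + 22 + 23 + 29 + 33 + 37).

222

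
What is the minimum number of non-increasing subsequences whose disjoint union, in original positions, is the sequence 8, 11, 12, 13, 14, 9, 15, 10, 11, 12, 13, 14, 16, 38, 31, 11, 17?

9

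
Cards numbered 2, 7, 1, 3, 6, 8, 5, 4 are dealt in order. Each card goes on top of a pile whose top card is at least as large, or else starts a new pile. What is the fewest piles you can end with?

4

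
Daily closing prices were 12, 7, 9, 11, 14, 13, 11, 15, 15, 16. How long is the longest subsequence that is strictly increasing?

6

Track the smallest tail for each achievable length (strict):
12 → extends → [12]
7 → replaces 12 → [7]
9 → extends → [7, 9]
11 → extends → [7, 9, 11]
14 → extends → [7, 9, 11, 14]
13 → replaces 14 → [7, 9, 11, 13]
11 → already a tail → [7, 9, 11, 13]
15 → extends → [7, 9, 11, 13, 15]
15 → already a tail → [7, 9, 11, 13, 15]
16 → extends → [7, 9, 11, 13, 15, 16]
Six tails, so the longest strictly increasing subsequence has length 6 (e.g. 7, 9, 11, 14, 15, 16).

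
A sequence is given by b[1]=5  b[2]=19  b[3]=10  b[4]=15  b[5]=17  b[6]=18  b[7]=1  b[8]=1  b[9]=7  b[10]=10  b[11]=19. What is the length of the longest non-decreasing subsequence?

Track the smallest tail for each achievable length (allowing ties):
5 → extends → [5]
19 → extends → [5, 19]
10 → replaces 19 → [5, 10]
15 → extends → [5, 10, 15]
17 → extends → [5, 10, 15, 17]
18 → extends → [5, 10, 15, 17, 18]
1 → replaces 5 → [1, 10, 15, 17, 18]
1 → replaces 10 → [1, 1, 15, 17, 18]
7 → replaces 15 → [1, 1, 7, 17, 18]
10 → replaces 17 → [1, 1, 7, 10, 18]
19 → extends → [1, 1, 7, 10, 18, 19]
Six tails, so the longest non-decreasing subsequence has length 6 (e.g. 5, 10, 15, 17, 18, 19).

6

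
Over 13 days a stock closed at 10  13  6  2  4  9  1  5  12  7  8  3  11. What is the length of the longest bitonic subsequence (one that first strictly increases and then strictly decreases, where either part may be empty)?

inc[i] = longest strictly increasing subsequence ending at i; dec[i] = longest strictly decreasing subsequence starting at i:
i:      1  2  3  4  5  6  7  8  9 10 11 12 13
a[i]:  10 13  6  2  4  9  1  5 12  7  8  3 11
inc:    1  2  1  1  2  3  1  3  4  4  5  2  6
dec:    4  4  3  2  2  3  1  2  3  2  2  1  1
Best peak at i=9 (value 12): inc=4, dec=3, length 4+3−1 = 6.

6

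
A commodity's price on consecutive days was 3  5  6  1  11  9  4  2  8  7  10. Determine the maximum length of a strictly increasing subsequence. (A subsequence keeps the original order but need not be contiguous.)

Track the smallest tail for each achievable length (strict):
3 → extends → [3]
5 → extends → [3, 5]
6 → extends → [3, 5, 6]
1 → replaces 3 → [1, 5, 6]
11 → extends → [1, 5, 6, 11]
9 → replaces 11 → [1, 5, 6, 9]
4 → replaces 5 → [1, 4, 6, 9]
2 → replaces 4 → [1, 2, 6, 9]
8 → replaces 9 → [1, 2, 6, 8]
7 → replaces 8 → [1, 2, 6, 7]
10 → extends → [1, 2, 6, 7, 10]
Five tails, so the longest strictly increasing subsequence has length 5 (e.g. 3, 5, 6, 9, 10).

5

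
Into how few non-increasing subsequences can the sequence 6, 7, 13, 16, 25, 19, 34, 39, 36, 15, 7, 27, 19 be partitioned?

7

Place each on the leftmost legal pile:
6 → new pile 1 (tops now [6])
7 → new pile 2 (tops now [6, 7])
13 → new pile 3 (tops now [6, 7, 13])
16 → new pile 4 (tops now [6, 7, 13, 16])
25 → new pile 5 (tops now [6, 7, 13, 16, 25])
19 → pile 5 (tops now [6, 7, 13, 16, 19])
34 → new pile 6 (tops now [6, 7, 13, 16, 19, 34])
39 → new pile 7 (tops now [6, 7, 13, 16, 19, 34, 39])
36 → pile 7 (tops now [6, 7, 13, 16, 19, 34, 36])
15 → pile 4 (tops now [6, 7, 13, 15, 19, 34, 36])
7 → pile 2 (tops now [6, 7, 13, 15, 19, 34, 36])
27 → pile 6 (tops now [6, 7, 13, 15, 19, 27, 36])
19 → pile 5 (tops now [6, 7, 13, 15, 19, 27, 36])
Seven piles.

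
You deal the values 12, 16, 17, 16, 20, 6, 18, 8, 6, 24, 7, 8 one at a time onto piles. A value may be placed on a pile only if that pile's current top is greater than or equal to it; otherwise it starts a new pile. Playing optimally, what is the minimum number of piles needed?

Place each on the leftmost legal pile:
12 → new pile 1 (tops now [12])
16 → new pile 2 (tops now [12, 16])
17 → new pile 3 (tops now [12, 16, 17])
16 → pile 2 (tops now [12, 16, 17])
20 → new pile 4 (tops now [12, 16, 17, 20])
6 → pile 1 (tops now [6, 16, 17, 20])
18 → pile 4 (tops now [6, 16, 17, 18])
8 → pile 2 (tops now [6, 8, 17, 18])
6 → pile 1 (tops now [6, 8, 17, 18])
24 → new pile 5 (tops now [6, 8, 17, 18, 24])
7 → pile 2 (tops now [6, 7, 17, 18, 24])
8 → pile 3 (tops now [6, 7, 8, 18, 24])
Five piles.

5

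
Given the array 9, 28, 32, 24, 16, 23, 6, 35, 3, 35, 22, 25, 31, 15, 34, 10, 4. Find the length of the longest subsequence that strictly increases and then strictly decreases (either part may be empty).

inc[i] = longest strictly increasing subsequence ending at i; dec[i] = longest strictly decreasing subsequence starting at i:
i:      1  2  3  4  5  6  7  8  9 10 11 12 13 14 15 16 17
a[i]:   9 28 32 24 16 23  6 35  3 35 22 25 31 15 34 10  4
inc:    1  2  3  2  2  3  1  4  1  4  3  4  5  2  6  2  2
dec:    3  7  7  6  4  5  2  5  1  5  4  4  4  3  3  2  1
Best peak at i=3 (value 32): inc=3, dec=7, length 3+7−1 = 9.

9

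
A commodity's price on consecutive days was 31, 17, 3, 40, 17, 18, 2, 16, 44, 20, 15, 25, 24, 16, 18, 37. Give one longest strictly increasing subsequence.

Patience tails give the LIS length; then backtrack through the dp parents:
31 → extends → [31]
17 → replaces 31 → [17]
3 → replaces 17 → [3]
40 → extends → [3, 40]
17 → replaces 40 → [3, 17]
18 → extends → [3, 17, 18]
2 → replaces 3 → [2, 17, 18]
16 → replaces 17 → [2, 16, 18]
44 → extends → [2, 16, 18, 44]
20 → replaces 44 → [2, 16, 18, 20]
15 → replaces 16 → [2, 15, 18, 20]
25 → extends → [2, 15, 18, 20, 25]
24 → replaces 25 → [2, 15, 18, 20, 24]
16 → replaces 18 → [2, 15, 16, 20, 24]
18 → replaces 20 → [2, 15, 16, 18, 24]
37 → extends → [2, 15, 16, 18, 24, 37]
Length 6; one witness is 3, 17, 18, 20, 25, 37.

3, 17, 18, 20, 25, 37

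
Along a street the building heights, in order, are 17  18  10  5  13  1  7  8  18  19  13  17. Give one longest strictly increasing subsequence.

5, 7, 8, 18, 19

Patience tails give the LIS length; then backtrack through the dp parents:
17 → extends → [17]
18 → extends → [17, 18]
10 → replaces 17 → [10, 18]
5 → replaces 10 → [5, 18]
13 → replaces 18 → [5, 13]
1 → replaces 5 → [1, 13]
7 → replaces 13 → [1, 7]
8 → extends → [1, 7, 8]
18 → extends → [1, 7, 8, 18]
19 → extends → [1, 7, 8, 18, 19]
13 → replaces 18 → [1, 7, 8, 13, 19]
17 → replaces 19 → [1, 7, 8, 13, 17]
Length 5; one witness is 5, 7, 8, 18, 19.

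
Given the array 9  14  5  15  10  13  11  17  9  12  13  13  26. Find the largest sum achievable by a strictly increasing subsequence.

81

Let S[i] be the best sum of a strictly increasing subsequence ending at i:
i:      1  2  3  4  5  6  7  8  9 10 11 12 13
a[i]:   9 14  5 15 10 13 11 17  9 12 13 13 26
S:      9 23  5 38 19 32 30 55 14 42 55 55 81
Maximum is 81 (e.g. 9 + 10 + 11 + 12 + 13 + 26).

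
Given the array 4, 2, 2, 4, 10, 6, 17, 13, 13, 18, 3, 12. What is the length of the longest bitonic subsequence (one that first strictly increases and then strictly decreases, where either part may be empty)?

6

inc[i] = longest strictly increasing subsequence ending at i; dec[i] = longest strictly decreasing subsequence starting at i:
i:      1  2  3  4  5  6  7  8  9 10 11 12
a[i]:   4  2  2  4 10  6 17 13 13 18  3 12
inc:    1  1  1  2  3  3  4  4  4  5  2  4
dec:    2  1  1  2  3  2  3  2  2  2  1  1
Best peak at i=7 (value 17): inc=4, dec=3, length 4+3−1 = 6.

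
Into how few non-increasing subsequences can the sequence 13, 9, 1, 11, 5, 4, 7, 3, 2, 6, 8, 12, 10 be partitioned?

5

Place each on the leftmost legal pile:
13 → new pile 1 (tops now [13])
9 → pile 1 (tops now [9])
1 → pile 1 (tops now [1])
11 → new pile 2 (tops now [1, 11])
5 → pile 2 (tops now [1, 5])
4 → pile 2 (tops now [1, 4])
7 → new pile 3 (tops now [1, 4, 7])
3 → pile 2 (tops now [1, 3, 7])
2 → pile 2 (tops now [1, 2, 7])
6 → pile 3 (tops now [1, 2, 6])
8 → new pile 4 (tops now [1, 2, 6, 8])
12 → new pile 5 (tops now [1, 2, 6, 8, 12])
10 → pile 5 (tops now [1, 2, 6, 8, 10])
Five piles.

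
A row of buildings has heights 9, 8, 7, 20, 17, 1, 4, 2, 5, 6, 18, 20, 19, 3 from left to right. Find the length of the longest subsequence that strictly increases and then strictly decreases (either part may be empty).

inc[i] = longest strictly increasing subsequence ending at i; dec[i] = longest strictly decreasing subsequence starting at i:
i:      1  2  3  4  5  6  7  8  9 10 11 12 13 14
a[i]:   9  8  7 20 17  1  4  2  5  6 18 20 19  3
inc:    1  1  1  2  2  1  2  2  3  4  5  6  6  3
dec:    5  4  3  4  3  1  2  1  2  2  2  3  2  1
Best peak at i=12 (value 20): inc=6, dec=3, length 6+3−1 = 8.

8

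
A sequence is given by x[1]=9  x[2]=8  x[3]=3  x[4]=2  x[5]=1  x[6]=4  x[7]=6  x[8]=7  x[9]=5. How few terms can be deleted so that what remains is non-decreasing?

Fewest deletions = n − (longest non-decreasing subsequence).
Patience tails:
9 → extends → [9]
8 → replaces 9 → [8]
3 → replaces 8 → [3]
2 → replaces 3 → [2]
1 → replaces 2 → [1]
4 → extends → [1, 4]
6 → extends → [1, 4, 6]
7 → extends → [1, 4, 6, 7]
5 → replaces 6 → [1, 4, 5, 7]
Longest non-decreasing subsequence has length 4, so deletions = 9 − 4 = 5.

5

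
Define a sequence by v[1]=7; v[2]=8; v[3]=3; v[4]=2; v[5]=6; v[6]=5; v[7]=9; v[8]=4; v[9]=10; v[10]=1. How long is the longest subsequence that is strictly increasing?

Track the smallest tail for each achievable length (strict):
7 → extends → [7]
8 → extends → [7, 8]
3 → replaces 7 → [3, 8]
2 → replaces 3 → [2, 8]
6 → replaces 8 → [2, 6]
5 → replaces 6 → [2, 5]
9 → extends → [2, 5, 9]
4 → replaces 5 → [2, 4, 9]
10 → extends → [2, 4, 9, 10]
1 → replaces 2 → [1, 4, 9, 10]
Four tails, so the longest strictly increasing subsequence has length 4 (e.g. 7, 8, 9, 10).

4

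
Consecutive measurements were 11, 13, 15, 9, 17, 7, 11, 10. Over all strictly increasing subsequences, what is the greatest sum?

Let S[i] be the best sum of a strictly increasing subsequence ending at i:
i:      1  2  3  4  5  6  7  8
a[i]:  11 13 15  9 17  7 11 10
S:     11 24 39  9 56  7 20 19
Maximum is 56 (e.g. 11 + 13 + 15 + 17).

56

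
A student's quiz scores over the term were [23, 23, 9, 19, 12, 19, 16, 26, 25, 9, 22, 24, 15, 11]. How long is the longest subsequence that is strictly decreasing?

5

Negate each value so 'decreasing' becomes 'increasing', then run patience tails on the negated sequence:
-23 → extends → [-23]
-23 → already a tail → [-23]
-9 → extends → [-23, -9]
-19 → replaces -9 → [-23, -19]
-12 → extends → [-23, -19, -12]
-19 → already a tail → [-23, -19, -12]
-16 → replaces -12 → [-23, -19, -16]
-26 → replaces -23 → [-26, -19, -16]
-25 → replaces -19 → [-26, -25, -16]
-9 → extends → [-26, -25, -16, -9]
-22 → replaces -16 → [-26, -25, -22, -9]
-24 → replaces -22 → [-26, -25, -24, -9]
-15 → replaces -9 → [-26, -25, -24, -15]
-11 → extends → [-26, -25, -24, -15, -11]
Five tails, so the longest strictly decreasing subsequence of the original has length 5.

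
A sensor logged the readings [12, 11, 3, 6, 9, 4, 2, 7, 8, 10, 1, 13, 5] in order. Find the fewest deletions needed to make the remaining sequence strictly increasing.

7

Fewest deletions = n − (longest strictly increasing subsequence).
Patience tails:
12 → extends → [12]
11 → replaces 12 → [11]
3 → replaces 11 → [3]
6 → extends → [3, 6]
9 → extends → [3, 6, 9]
4 → replaces 6 → [3, 4, 9]
2 → replaces 3 → [2, 4, 9]
7 → replaces 9 → [2, 4, 7]
8 → extends → [2, 4, 7, 8]
10 → extends → [2, 4, 7, 8, 10]
1 → replaces 2 → [1, 4, 7, 8, 10]
13 → extends → [1, 4, 7, 8, 10, 13]
5 → replaces 7 → [1, 4, 5, 8, 10, 13]
Longest strictly increasing subsequence has length 6, so deletions = 13 − 6 = 7.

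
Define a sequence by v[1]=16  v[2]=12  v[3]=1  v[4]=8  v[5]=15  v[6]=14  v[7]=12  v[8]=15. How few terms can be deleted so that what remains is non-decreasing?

Fewest deletions = n − (longest non-decreasing subsequence).
i:      1  2  3  4  5  6  7  8
v[i]:  16 12  1  8 15 14 12 15
dp:     1  1  1  2  3  3  3  4
max dp = 4, so deletions = 8 − 4 = 4.

4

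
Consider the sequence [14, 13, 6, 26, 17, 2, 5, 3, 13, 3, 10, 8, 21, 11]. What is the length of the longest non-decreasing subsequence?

Let dp[i] be the length of the longest such subsequence ending at index i:
i:      1  2  3  4  5  6  7  8  9 10 11 12 13 14
a[i]:  14 13  6 26 17  2  5  3 13  3 10  8 21 11
dp:     1  1  1  2  2  1  2  2  3  3  4  4  5  5
Maximum dp value is 5.

5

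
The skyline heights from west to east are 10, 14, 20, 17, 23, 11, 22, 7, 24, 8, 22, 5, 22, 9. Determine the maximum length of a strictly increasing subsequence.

5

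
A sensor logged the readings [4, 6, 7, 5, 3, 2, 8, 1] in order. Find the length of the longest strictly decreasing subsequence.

Negate each value so 'decreasing' becomes 'increasing', then run patience tails on the negated sequence:
-4 → extends → [-4]
-6 → replaces -4 → [-6]
-7 → replaces -6 → [-7]
-5 → extends → [-7, -5]
-3 → extends → [-7, -5, -3]
-2 → extends → [-7, -5, -3, -2]
-8 → replaces -7 → [-8, -5, -3, -2]
-1 → extends → [-8, -5, -3, -2, -1]
Five tails, so the longest strictly decreasing subsequence of the original has length 5.

5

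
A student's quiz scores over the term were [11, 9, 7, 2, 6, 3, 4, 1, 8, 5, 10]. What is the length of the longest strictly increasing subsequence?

5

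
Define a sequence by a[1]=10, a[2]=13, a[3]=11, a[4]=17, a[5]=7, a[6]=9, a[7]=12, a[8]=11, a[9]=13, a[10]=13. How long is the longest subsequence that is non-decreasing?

5

Track the smallest tail for each achievable length (allowing ties):
10 → extends → [10]
13 → extends → [10, 13]
11 → replaces 13 → [10, 11]
17 → extends → [10, 11, 17]
7 → replaces 10 → [7, 11, 17]
9 → replaces 11 → [7, 9, 17]
12 → replaces 17 → [7, 9, 12]
11 → replaces 12 → [7, 9, 11]
13 → extends → [7, 9, 11, 13]
13 → extends → [7, 9, 11, 13, 13]
Five tails, so the longest non-decreasing subsequence has length 5 (e.g. 10, 11, 12, 13, 13).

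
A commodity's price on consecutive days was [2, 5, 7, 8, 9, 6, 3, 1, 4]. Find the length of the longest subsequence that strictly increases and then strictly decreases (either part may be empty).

8

inc[i] = longest strictly increasing subsequence ending at i; dec[i] = longest strictly decreasing subsequence starting at i:
i:     1 2 3 4 5 6 7 8 9
a[i]:  2 5 7 8 9 6 3 1 4
inc:   1 2 3 4 5 3 2 1 3
dec:   2 3 4 4 4 3 2 1 1
Best peak at i=5 (value 9): inc=5, dec=4, length 5+4−1 = 8.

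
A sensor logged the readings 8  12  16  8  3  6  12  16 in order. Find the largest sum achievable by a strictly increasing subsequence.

37

Let S[i] be the best sum of a strictly increasing subsequence ending at i:
i:      1  2  3  4  5  6  7  8
a[i]:   8 12 16  8  3  6 12 16
S:      8 20 36  8  3  9 21 37
Maximum is 37 (e.g. 3 + 6 + 12 + 16).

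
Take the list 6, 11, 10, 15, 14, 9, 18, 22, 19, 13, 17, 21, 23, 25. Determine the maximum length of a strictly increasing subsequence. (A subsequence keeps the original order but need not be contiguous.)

8

Let dp[i] be the length of the longest such subsequence ending at index i:
i:      1  2  3  4  5  6  7  8  9 10 11 12 13 14
a[i]:   6 11 10 15 14  9 18 22 19 13 17 21 23 25
dp:     1  2  2  3  3  2  4  5  5  3  4  6  7  8
Maximum dp value is 8.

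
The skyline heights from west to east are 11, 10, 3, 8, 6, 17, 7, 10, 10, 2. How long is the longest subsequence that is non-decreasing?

Let dp[i] be the length of the longest such subsequence ending at index i:
i:      1  2  3  4  5  6  7  8  9 10
a[i]:  11 10  3  8  6 17  7 10 10  2
dp:     1  1  1  2  2  3  3  4  5  1
Maximum dp value is 5.

5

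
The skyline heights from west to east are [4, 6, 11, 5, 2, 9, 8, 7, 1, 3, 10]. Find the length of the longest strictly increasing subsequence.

Track the smallest tail for each achievable length (strict):
4 → extends → [4]
6 → extends → [4, 6]
11 → extends → [4, 6, 11]
5 → replaces 6 → [4, 5, 11]
2 → replaces 4 → [2, 5, 11]
9 → replaces 11 → [2, 5, 9]
8 → replaces 9 → [2, 5, 8]
7 → replaces 8 → [2, 5, 7]
1 → replaces 2 → [1, 5, 7]
3 → replaces 5 → [1, 3, 7]
10 → extends → [1, 3, 7, 10]
Four tails, so the longest strictly increasing subsequence has length 4 (e.g. 4, 6, 9, 10).

4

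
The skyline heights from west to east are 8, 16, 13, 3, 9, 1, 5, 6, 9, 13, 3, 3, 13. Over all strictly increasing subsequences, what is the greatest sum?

Let S[i] be the best sum of a strictly increasing subsequence ending at i:
i:      1  2  3  4  5  6  7  8  9 10 11 12 13
a[i]:   8 16 13  3  9  1  5  6  9 13  3  3 13
S:      8 24 21  3 17  1  8 14 23 36  4  4 36
Maximum is 36 (e.g. 3 + 5 + 6 + 9 + 13).

36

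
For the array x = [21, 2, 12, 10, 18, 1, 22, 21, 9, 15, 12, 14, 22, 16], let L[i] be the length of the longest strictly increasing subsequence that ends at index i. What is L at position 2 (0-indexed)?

dp[i] = 1 + max{dp[j] : j<i, x[j]<x[i]} (or 1 if no such j):
i:      0  1  2  3  4  5  6  7  8  9 10 11 12 13
x[i]:  21  2 12 10 18  1 22 21  9 15 12 14 22 16
dp:     1  1  2  2  3  1  4  4  2  3  3  4  5  5
At index 2 the value is 2.

2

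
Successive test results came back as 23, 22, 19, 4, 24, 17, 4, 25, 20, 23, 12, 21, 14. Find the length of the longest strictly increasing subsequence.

Track the smallest tail for each achievable length (strict):
23 → extends → [23]
22 → replaces 23 → [22]
19 → replaces 22 → [19]
4 → replaces 19 → [4]
24 → extends → [4, 24]
17 → replaces 24 → [4, 17]
4 → already a tail → [4, 17]
25 → extends → [4, 17, 25]
20 → replaces 25 → [4, 17, 20]
23 → extends → [4, 17, 20, 23]
12 → replaces 17 → [4, 12, 20, 23]
21 → replaces 23 → [4, 12, 20, 21]
14 → replaces 20 → [4, 12, 14, 21]
Four tails, so the longest strictly increasing subsequence has length 4 (e.g. 4, 17, 20, 23).

4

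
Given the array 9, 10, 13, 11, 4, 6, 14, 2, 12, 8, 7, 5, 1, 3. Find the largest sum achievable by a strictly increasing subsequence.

Let S[i] be the best sum of a strictly increasing subsequence ending at i:
i:      1  2  3  4  5  6  7  8  9 10 11 12 13 14
a[i]:   9 10 13 11  4  6 14  2 12  8  7  5  1  3
S:      9 19 32 30  4 10 46  2 42 18 17  9  1  5
Maximum is 46 (e.g. 9 + 10 + 13 + 14).

46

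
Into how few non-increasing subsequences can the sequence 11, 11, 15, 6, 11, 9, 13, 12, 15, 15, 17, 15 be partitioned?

5

The minimum number of non-increasing subsequences covering a sequence equals the length of its longest strictly increasing subsequence.
LIS length is 5 (e.g. 6, 11, 13, 15, 17), so 5 piles are needed.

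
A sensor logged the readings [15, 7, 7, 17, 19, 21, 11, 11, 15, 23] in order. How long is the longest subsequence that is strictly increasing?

Let dp[i] be the length of the longest such subsequence ending at index i:
i:      1  2  3  4  5  6  7  8  9 10
a[i]:  15  7  7 17 19 21 11 11 15 23
dp:     1  1  1  2  3  4  2  2  3  5
Maximum dp value is 5.

5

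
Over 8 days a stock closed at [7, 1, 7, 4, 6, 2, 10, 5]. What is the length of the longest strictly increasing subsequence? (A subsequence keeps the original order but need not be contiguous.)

Let dp[i] be the length of the longest such subsequence ending at index i:
i:      1  2  3  4  5  6  7  8
a[i]:   7  1  7  4  6  2 10  5
dp:     1  1  2  2  3  2  4  3
Maximum dp value is 4.

4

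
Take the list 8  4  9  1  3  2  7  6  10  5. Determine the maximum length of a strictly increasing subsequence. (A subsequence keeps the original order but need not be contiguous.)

4

Let dp[i] be the length of the longest such subsequence ending at index i:
i:      1  2  3  4  5  6  7  8  9 10
a[i]:   8  4  9  1  3  2  7  6 10  5
dp:     1  1  2  1  2  2  3  3  4  3
Maximum dp value is 4.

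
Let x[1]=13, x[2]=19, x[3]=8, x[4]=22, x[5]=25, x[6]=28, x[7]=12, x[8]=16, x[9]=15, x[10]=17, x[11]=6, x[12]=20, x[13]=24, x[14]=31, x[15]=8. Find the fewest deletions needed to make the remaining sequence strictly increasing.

Fewest deletions = n − (longest strictly increasing subsequence).
Patience tails:
13 → extends → [13]
19 → extends → [13, 19]
8 → replaces 13 → [8, 19]
22 → extends → [8, 19, 22]
25 → extends → [8, 19, 22, 25]
28 → extends → [8, 19, 22, 25, 28]
12 → replaces 19 → [8, 12, 22, 25, 28]
16 → replaces 22 → [8, 12, 16, 25, 28]
15 → replaces 16 → [8, 12, 15, 25, 28]
17 → replaces 25 → [8, 12, 15, 17, 28]
6 → replaces 8 → [6, 12, 15, 17, 28]
20 → replaces 28 → [6, 12, 15, 17, 20]
24 → extends → [6, 12, 15, 17, 20, 24]
31 → extends → [6, 12, 15, 17, 20, 24, 31]
8 → replaces 12 → [6, 8, 15, 17, 20, 24, 31]
Longest strictly increasing subsequence has length 7, so deletions = 15 − 7 = 8.

8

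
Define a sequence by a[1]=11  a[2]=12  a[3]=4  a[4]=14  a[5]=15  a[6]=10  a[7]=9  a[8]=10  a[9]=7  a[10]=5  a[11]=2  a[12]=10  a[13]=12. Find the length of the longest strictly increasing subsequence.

4

Let dp[i] be the length of the longest such subsequence ending at index i:
i:      1  2  3  4  5  6  7  8  9 10 11 12 13
a[i]:  11 12  4 14 15 10  9 10  7  5  2 10 12
dp:     1  2  1  3  4  2  2  3  2  2  1  3  4
Maximum dp value is 4.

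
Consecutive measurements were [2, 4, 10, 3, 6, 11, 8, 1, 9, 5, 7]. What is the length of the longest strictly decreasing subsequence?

Negate each value so 'decreasing' becomes 'increasing', then run patience tails on the negated sequence:
-2 → extends → [-2]
-4 → replaces -2 → [-4]
-10 → replaces -4 → [-10]
-3 → extends → [-10, -3]
-6 → replaces -3 → [-10, -6]
-11 → replaces -10 → [-11, -6]
-8 → replaces -6 → [-11, -8]
-1 → extends → [-11, -8, -1]
-9 → replaces -8 → [-11, -9, -1]
-5 → replaces -1 → [-11, -9, -5]
-7 → replaces -5 → [-11, -9, -7]
Three tails, so the longest strictly decreasing subsequence of the original has length 3.

3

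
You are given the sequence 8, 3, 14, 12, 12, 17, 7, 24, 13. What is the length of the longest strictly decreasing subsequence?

Negate each value so 'decreasing' becomes 'increasing', then run patience tails on the negated sequence:
-8 → extends → [-8]
-3 → extends → [-8, -3]
-14 → replaces -8 → [-14, -3]
-12 → replaces -3 → [-14, -12]
-12 → already a tail → [-14, -12]
-17 → replaces -14 → [-17, -12]
-7 → extends → [-17, -12, -7]
-24 → replaces -17 → [-24, -12, -7]
-13 → replaces -12 → [-24, -13, -7]
Three tails, so the longest strictly decreasing subsequence of the original has length 3.

3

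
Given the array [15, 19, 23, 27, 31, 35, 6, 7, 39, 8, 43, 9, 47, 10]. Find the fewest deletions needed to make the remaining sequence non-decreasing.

5

Fewest deletions = n − (longest non-decreasing subsequence).
Patience tails:
15 → extends → [15]
19 → extends → [15, 19]
23 → extends → [15, 19, 23]
27 → extends → [15, 19, 23, 27]
31 → extends → [15, 19, 23, 27, 31]
35 → extends → [15, 19, 23, 27, 31, 35]
6 → replaces 15 → [6, 19, 23, 27, 31, 35]
7 → replaces 19 → [6, 7, 23, 27, 31, 35]
39 → extends → [6, 7, 23, 27, 31, 35, 39]
8 → replaces 23 → [6, 7, 8, 27, 31, 35, 39]
43 → extends → [6, 7, 8, 27, 31, 35, 39, 43]
9 → replaces 27 → [6, 7, 8, 9, 31, 35, 39, 43]
47 → extends → [6, 7, 8, 9, 31, 35, 39, 43, 47]
10 → replaces 31 → [6, 7, 8, 9, 10, 35, 39, 43, 47]
Longest non-decreasing subsequence has length 9, so deletions = 14 − 9 = 5.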